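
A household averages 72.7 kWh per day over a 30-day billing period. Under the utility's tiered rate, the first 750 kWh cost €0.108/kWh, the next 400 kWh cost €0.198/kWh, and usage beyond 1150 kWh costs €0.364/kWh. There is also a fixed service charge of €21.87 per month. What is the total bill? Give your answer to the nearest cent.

Usage = 72.7 kWh/day × 30 days = 2181 kWh
First 750 kWh × €0.108 = €81.00
Next 400 kWh × €0.198 = €79.20
Remaining 1031 kWh × €0.364 = €375.28
Energy charge = €535.48; + service €21.87 = €557.35

€557.35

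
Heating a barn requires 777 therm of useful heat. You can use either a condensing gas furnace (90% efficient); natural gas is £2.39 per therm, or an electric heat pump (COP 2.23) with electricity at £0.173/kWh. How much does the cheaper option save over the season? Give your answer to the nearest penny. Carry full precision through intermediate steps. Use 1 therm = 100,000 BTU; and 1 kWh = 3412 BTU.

£296.71

Heat load = 777 therm × 100,000 = 77,700,000 BTU
Gas: input = 77,700,000 / 0.90 = 86,333,333 BTU = 863.3 therm → 863.3 × £2.39 = £2,063.37
Heat pump: 77,700,000 BTU / 3412 = 22,770 kWh heat; / 2.23 = 10,210 kWh in → × £0.173 = £1,766.66
Difference = |£2,063.37 − £1,766.66| = £296.71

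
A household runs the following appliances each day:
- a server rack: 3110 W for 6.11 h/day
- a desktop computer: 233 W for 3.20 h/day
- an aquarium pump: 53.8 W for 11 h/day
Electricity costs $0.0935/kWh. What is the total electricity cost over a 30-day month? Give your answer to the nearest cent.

$57.05

server rack: 3110 W × 6.11 h × 30 d = 570,063 Wh = 570.1 kWh
desktop computer: 233 W × 3.20 h × 30 d = 22,368 Wh = 22.37 kWh
aquarium pump: 53.8 W × 11 h × 30 d = 17,754 Wh = 17.75 kWh
Total energy = 570.1 + 22.37 + 17.75 = 610.2 kWh
Cost = 610.2 kWh × $0.0935 = $57.05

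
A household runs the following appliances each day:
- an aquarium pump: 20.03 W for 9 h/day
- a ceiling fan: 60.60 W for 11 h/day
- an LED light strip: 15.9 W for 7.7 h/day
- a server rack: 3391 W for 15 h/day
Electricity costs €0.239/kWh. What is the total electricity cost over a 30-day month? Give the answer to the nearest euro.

aquarium pump: 20.03 W × 9 h × 30 d = 5,408 Wh = 5.408 kWh
ceiling fan: 60.60 W × 11 h × 30 d = 19,998 Wh = 20 kWh
LED light strip: 15.9 W × 7.7 h × 30 d = 3,673 Wh = 3.673 kWh
server rack: 3391 W × 15 h × 30 d = 1,525,950 Wh = 1,526 kWh
Total energy = 5.408 + 20 + 3.673 + 1,526 = 1,555 kWh
Cost = 1,555 kWh × €0.239 = €371.65 ≈ €372

€372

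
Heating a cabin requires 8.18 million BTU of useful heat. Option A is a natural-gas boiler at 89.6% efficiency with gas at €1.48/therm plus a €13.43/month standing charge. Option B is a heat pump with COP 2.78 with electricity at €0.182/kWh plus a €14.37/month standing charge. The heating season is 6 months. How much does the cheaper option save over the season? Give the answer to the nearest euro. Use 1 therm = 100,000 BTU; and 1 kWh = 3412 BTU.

€27

Heat load = 8.18 × 10⁶ BTU = 8,180,000 BTU
Gas: input = 8,180,000 / 0.896 = 9,129,464 BTU = 91.29 therm → 91.29 × €1.48 = €135.12; + 6 × €13.43 standing = €215.70
Heat pump: 8,180,000 BTU / 3412 = 2,397 kWh heat; / 2.78 = 862.4 kWh in → × €0.182 = €156.95; + 6 × €14.37 standing = €243.17
Difference = |€215.70 − €243.17| = €27.48 ≈ €27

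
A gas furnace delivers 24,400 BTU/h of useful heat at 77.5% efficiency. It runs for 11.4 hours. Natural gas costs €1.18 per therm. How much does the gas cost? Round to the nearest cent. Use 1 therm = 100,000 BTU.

€4.24

Heat delivered = 24,400 BTU/h × 11.4 h = 278,160 BTU
Gas input = 278,160 / 0.775 = 358,916 BTU
= 358,916 / 100,000 = 3.589 therm
Cost = 3.589 × €1.18/therm = €4.24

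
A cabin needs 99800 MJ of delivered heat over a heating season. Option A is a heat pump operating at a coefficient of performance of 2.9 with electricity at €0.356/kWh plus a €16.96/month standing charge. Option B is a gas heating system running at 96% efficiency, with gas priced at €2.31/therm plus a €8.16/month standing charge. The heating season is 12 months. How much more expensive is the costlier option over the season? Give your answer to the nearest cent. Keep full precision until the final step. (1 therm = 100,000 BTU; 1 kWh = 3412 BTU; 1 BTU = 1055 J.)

Heat load = 99800 MJ = 99,800,000,000 J / 1055 = 94,597,156 BTU
Gas: input = 94,597,156 / 0.96 = 98,538,705 BTU = 985.4 therm → 985.4 × €2.31 = €2,276.24; + 12 × €8.16 standing = €2,374.16
Heat pump: 94,597,156 BTU / 3412 = 27,720 kWh heat; / 2.9 = 9,560 kWh in → × €0.356 = €3,403.46; + 12 × €16.96 standing = €3,606.98
Difference = |€2,374.16 − €3,606.98| = €1,232.82

€1232.82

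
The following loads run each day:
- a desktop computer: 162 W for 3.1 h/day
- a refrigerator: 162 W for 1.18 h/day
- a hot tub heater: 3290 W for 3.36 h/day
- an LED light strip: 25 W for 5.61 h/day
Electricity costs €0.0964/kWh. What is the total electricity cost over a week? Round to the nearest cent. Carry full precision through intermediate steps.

€8.02

desktop computer: 162 W × 3.1 h × 7 d = 3,515 Wh = 3.515 kWh
refrigerator: 162 W × 1.18 h × 7 d = 1,338 Wh = 1.338 kWh
hot tub heater: 3290 W × 3.36 h × 7 d = 77,381 Wh = 77.38 kWh
LED light strip: 25 W × 5.61 h × 7 d = 982 Wh = 0.9818 kWh
Total energy = 3.515 + 1.338 + 77.38 + 0.9818 = 83.22 kWh
Cost = 83.22 kWh × €0.0964 = €8.02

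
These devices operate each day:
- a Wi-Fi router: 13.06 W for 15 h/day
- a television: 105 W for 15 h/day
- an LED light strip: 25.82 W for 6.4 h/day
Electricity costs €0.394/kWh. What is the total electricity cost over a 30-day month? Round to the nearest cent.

€22.89

Wi-Fi router: 13.06 W × 15 h × 30 d = 5,877 Wh = 5.877 kWh
television: 105 W × 15 h × 30 d = 47,250 Wh = 47.25 kWh
LED light strip: 25.82 W × 6.4 h × 30 d = 4,957 Wh = 4.957 kWh
Total energy = 5.877 + 47.25 + 4.957 = 58.08 kWh
Cost = 58.08 kWh × €0.394 = €22.89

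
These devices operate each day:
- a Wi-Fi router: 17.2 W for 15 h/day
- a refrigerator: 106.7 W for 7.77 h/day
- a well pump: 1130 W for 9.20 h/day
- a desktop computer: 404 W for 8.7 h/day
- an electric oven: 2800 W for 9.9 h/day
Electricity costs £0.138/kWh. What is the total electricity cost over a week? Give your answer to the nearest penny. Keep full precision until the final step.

£41.27

Wi-Fi router: 17.2 W × 15 h × 7 d = 1,806 Wh = 1.806 kWh
refrigerator: 106.7 W × 7.77 h × 7 d = 5,803 Wh = 5.803 kWh
well pump: 1130 W × 9.20 h × 7 d = 72,772 Wh = 72.77 kWh
desktop computer: 404 W × 8.7 h × 7 d = 24,604 Wh = 24.6 kWh
electric oven: 2800 W × 9.9 h × 7 d = 194,040 Wh = 194 kWh
Total energy = 1.806 + 5.803 + 72.77 + 24.6 + 194 = 299 kWh
Cost = 299 kWh × £0.138 = £41.27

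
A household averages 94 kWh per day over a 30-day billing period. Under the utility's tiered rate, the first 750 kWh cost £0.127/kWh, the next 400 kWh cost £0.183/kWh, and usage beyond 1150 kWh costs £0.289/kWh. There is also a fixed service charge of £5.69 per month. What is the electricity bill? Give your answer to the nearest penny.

Usage = 94 kWh/day × 30 days = 2820 kWh
First 750 kWh × £0.127 = £95.25
Next 400 kWh × £0.183 = £73.20
Remaining 1670 kWh × £0.289 = £482.63
Energy charge = £651.08; + service £5.69 = £656.77

£656.77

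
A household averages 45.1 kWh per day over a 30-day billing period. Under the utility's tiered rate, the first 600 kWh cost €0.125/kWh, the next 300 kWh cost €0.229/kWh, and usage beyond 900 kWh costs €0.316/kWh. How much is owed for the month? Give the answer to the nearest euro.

€287

Usage = 45.1 kWh/day × 30 days = 1353 kWh
First 600 kWh × €0.125 = €75.00
Next 300 kWh × €0.229 = €68.70
Remaining 453 kWh × €0.316 = €143.15
Total = €286.85 ≈ €287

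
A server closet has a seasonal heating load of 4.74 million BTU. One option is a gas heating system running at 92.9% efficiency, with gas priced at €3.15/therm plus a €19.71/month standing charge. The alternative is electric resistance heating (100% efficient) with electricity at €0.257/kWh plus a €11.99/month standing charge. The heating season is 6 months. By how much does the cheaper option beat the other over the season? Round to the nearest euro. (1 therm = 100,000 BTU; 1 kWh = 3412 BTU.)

€150

Heat load = 4.74 × 10⁶ BTU = 4,740,000 BTU
Gas: input = 4,740,000 / 0.929 = 5,102,260 BTU = 51.02 therm → 51.02 × €3.15 = €160.72; + 6 × €19.71 standing = €278.98
Electric: 4,740,000 BTU / 3412 = 1,389 kWh → × €0.257 = €357.03; + 6 × €11.99 standing = €428.97
Difference = |€278.98 − €428.97| = €149.99 ≈ €150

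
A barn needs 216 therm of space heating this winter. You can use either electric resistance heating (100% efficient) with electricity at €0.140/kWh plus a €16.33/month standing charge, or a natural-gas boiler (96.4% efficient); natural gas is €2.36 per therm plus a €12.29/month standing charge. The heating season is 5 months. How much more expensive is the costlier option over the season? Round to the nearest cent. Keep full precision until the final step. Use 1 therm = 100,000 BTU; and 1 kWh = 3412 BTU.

Heat load = 216 therm × 100,000 = 21,600,000 BTU
Gas: input = 21,600,000 / 0.964 = 22,406,639 BTU = 224.1 therm → 224.1 × €2.36 = €528.80; + 5 × €12.29 standing = €590.25
Electric: 21,600,000 BTU / 3412 = 6,331 kWh → × €0.140 = €886.28; + 5 × €16.33 standing = €967.93
Difference = |€590.25 − €967.93| = €377.69

€377.69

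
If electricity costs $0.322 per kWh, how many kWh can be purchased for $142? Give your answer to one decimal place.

$142 / $0.322 per kWh = 441 kWh

441.0 kWh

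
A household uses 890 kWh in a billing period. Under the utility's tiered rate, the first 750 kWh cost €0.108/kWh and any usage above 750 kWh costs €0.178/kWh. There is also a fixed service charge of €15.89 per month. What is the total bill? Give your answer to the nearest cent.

€121.81

First 750 kWh × €0.108 = €81.00
Remaining 140 kWh × €0.178 = €24.92
Energy charge = €105.92; + service €15.89 = €121.81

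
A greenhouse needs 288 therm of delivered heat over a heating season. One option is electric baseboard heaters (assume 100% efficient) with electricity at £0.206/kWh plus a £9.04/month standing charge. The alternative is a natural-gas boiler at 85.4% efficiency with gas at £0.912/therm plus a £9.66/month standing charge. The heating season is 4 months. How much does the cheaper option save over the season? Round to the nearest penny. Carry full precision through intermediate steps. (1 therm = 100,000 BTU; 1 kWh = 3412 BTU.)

Heat load = 288 therm × 100,000 = 28,800,000 BTU
Gas: input = 28,800,000 / 0.854 = 33,723,653 BTU = 337.2 therm → 337.2 × £0.912 = £307.56; + 4 × £9.66 standing = £346.20
Electric: 28,800,000 BTU / 3412 = 8,441 kWh → × £0.206 = £1,738.80; + 4 × £9.04 standing = £1,774.96
Difference = |£346.20 − £1,774.96| = £1,428.76

£1428.76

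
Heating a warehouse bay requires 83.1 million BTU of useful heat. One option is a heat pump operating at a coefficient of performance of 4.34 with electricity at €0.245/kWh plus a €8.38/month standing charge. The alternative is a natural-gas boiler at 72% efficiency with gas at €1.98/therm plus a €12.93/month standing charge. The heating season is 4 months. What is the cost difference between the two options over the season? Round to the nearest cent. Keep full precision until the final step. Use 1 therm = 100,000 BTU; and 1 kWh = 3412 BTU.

Heat load = 83.1 × 10⁶ BTU = 83,100,000 BTU
Gas: input = 83,100,000 / 0.72 = 115,416,667 BTU = 1,154 therm → 1,154 × €1.98 = €2,285.25; + 4 × €12.93 standing = €2,336.97
Heat pump: 83,100,000 BTU / 3412 = 24,360 kWh heat; / 4.34 = 5,612 kWh in → × €0.245 = €1,374.89; + 4 × €8.38 standing = €1,408.41
Difference = |€2,336.97 − €1,408.41| = €928.56

€928.56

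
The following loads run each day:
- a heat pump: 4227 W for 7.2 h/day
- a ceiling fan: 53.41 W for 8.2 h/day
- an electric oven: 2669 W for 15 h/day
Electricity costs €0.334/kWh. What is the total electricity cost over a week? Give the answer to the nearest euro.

heat pump: 4227 W × 7.2 h × 7 d = 213,041 Wh = 213 kWh
ceiling fan: 53.41 W × 8.2 h × 7 d = 3,066 Wh = 3.066 kWh
electric oven: 2669 W × 15 h × 7 d = 280,245 Wh = 280.2 kWh
Total energy = 213 + 3.066 + 280.2 = 496.4 kWh
Cost = 496.4 kWh × €0.334 = €165.78 ≈ €166

€166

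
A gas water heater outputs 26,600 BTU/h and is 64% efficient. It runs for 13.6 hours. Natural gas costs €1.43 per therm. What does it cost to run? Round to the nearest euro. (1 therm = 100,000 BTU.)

Heat delivered = 26,600 BTU/h × 13.6 h = 361,760 BTU
Gas input = 361,760 / 0.64 = 565,250 BTU
= 565,250 / 100,000 = 5.652 therm
Cost = 5.652 × €1.43/therm = €8.08 ≈ €8

€8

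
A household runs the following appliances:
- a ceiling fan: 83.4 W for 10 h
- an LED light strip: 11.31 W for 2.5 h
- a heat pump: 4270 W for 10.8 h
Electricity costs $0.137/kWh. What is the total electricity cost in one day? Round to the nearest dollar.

ceiling fan: 83.4 W × 10 h = 834 Wh = 0.834 kWh
LED light strip: 11.31 W × 2.5 h = 28 Wh = 0.02828 kWh
heat pump: 4270 W × 10.8 h = 46,116 Wh = 46.12 kWh
Total energy = 0.834 + 0.02828 + 46.12 = 46.98 kWh
Cost = 46.98 kWh × $0.137 = $6.44 ≈ $6

$6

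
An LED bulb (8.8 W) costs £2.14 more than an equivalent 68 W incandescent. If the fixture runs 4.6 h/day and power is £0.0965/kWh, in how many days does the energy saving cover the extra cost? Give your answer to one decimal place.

Power saved = 68 − 8.8 = 59.2 W
Daily energy saved = 59.2 W × 4.6 h = 272.3 Wh = 0.27232 kWh
Daily savings = 0.27232 × £0.0965 = £0.0263
Payback = £2.14 / £0.0263 per day = 81.43 days

81.4 days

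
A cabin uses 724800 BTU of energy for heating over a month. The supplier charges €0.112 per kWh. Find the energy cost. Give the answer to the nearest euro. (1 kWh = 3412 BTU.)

€24

724800 BTU × (0.00029308 kWh/BTU) = 212.4 kWh
Cost = 212.4 kWh × €0.112/kWh = €23.79 ≈ €24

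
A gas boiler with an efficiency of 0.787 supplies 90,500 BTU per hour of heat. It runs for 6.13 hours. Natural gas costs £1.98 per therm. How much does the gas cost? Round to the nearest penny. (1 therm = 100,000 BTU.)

£13.96

Heat delivered = 90,500 BTU/h × 6.13 h = 554,765 BTU
Gas input = 554,765 / 0.787 = 704,911 BTU
= 704,911 / 100,000 = 7.049 therm
Cost = 7.049 × £1.98/therm = £13.96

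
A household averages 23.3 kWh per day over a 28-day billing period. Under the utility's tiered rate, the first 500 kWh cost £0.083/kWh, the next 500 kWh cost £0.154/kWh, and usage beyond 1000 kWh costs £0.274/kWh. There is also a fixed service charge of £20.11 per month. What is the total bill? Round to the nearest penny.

Usage = 23.3 kWh/day × 28 days = 652.4 kWh
First 500 kWh × £0.083 = £41.50
Next 152.4 kWh × £0.154 = £23.47
Remaining tier: 0 kWh (not reached)
Energy charge = £64.97; + service £20.11 = £85.08

£85.08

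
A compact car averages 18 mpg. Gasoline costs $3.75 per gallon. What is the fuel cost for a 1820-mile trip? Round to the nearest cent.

$379.17

Fuel = 1820 mi / 18 mpg = 101.1 gal
Cost = 101.1 gal × $3.75/gal = $379.17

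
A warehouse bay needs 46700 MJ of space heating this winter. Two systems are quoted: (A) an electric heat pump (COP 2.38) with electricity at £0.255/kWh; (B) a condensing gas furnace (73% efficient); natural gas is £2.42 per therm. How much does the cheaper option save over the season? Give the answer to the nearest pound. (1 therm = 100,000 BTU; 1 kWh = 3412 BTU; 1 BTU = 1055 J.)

£77

Heat load = 46700 MJ = 46,700,000,000 J / 1055 = 44,265,403 BTU
Gas: input = 44,265,403 / 0.73 = 60,637,538 BTU = 606.4 therm → 606.4 × £2.42 = £1,467.43
Heat pump: 44,265,403 BTU / 3412 = 12,970 kWh heat; / 2.38 = 5,451 kWh in → × £0.255 = £1,390.01
Difference = |£1,467.43 − £1,390.01| = £77.42 ≈ £77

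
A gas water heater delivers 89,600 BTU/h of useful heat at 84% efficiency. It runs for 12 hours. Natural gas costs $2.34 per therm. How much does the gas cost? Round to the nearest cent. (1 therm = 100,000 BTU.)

$29.95

Heat delivered = 89,600 BTU/h × 12 h = 1,075,200 BTU
Gas input = 1,075,200 / 0.84 = 1,280,000 BTU
= 1,280,000 / 100,000 = 12.8 therm
Cost = 12.8 × $2.34/therm = $29.95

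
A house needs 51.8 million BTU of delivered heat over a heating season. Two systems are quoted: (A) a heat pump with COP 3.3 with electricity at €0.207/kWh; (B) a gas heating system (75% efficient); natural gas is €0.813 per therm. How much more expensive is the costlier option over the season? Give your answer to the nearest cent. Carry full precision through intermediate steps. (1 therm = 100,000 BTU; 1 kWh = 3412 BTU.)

€390.80

Heat load = 51.8 × 10⁶ BTU = 51,800,000 BTU
Gas: input = 51,800,000 / 0.75 = 69,066,667 BTU = 690.7 therm → 690.7 × €0.813 = €561.51
Heat pump: 51,800,000 BTU / 3412 = 15,180 kWh heat; / 3.3 = 4,601 kWh in → × €0.207 = €952.31
Difference = |€561.51 − €952.31| = €390.80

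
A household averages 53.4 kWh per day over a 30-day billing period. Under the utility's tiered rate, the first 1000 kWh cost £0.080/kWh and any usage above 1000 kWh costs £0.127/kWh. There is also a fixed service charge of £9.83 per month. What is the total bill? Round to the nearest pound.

£166

Usage = 53.4 kWh/day × 30 days = 1602 kWh
First 1000 kWh × £0.080 = £80.00
Remaining 602 kWh × £0.127 = £76.45
Energy charge = £156.45; + service £9.83 = £166.28 ≈ £166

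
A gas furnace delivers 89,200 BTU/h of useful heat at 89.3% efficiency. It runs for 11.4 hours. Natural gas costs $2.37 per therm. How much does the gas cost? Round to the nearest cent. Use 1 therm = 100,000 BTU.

$26.99

Heat delivered = 89,200 BTU/h × 11.4 h = 1,016,880 BTU
Gas input = 1,016,880 / 0.893 = 1,138,723 BTU
= 1,138,723 / 100,000 = 11.39 therm
Cost = 11.39 × $2.37/therm = $26.99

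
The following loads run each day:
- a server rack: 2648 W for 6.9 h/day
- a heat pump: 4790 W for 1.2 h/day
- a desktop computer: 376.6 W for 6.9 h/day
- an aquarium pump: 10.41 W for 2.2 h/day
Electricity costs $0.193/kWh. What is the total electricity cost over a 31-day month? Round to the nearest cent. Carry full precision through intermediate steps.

$159.39

server rack: 2648 W × 6.9 h × 31 d = 566,407 Wh = 566.4 kWh
heat pump: 4790 W × 1.2 h × 31 d = 178,188 Wh = 178.2 kWh
desktop computer: 376.6 W × 6.9 h × 31 d = 80,555 Wh = 80.55 kWh
aquarium pump: 10.41 W × 2.2 h × 31 d = 710 Wh = 0.71 kWh
Total energy = 566.4 + 178.2 + 80.55 + 0.71 = 825.9 kWh
Cost = 825.9 kWh × $0.193 = $159.39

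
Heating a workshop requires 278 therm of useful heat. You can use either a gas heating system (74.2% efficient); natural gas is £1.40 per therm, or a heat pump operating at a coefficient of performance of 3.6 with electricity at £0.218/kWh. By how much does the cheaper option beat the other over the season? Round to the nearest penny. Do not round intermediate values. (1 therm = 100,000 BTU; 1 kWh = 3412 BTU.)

£31.14

Heat load = 278 therm × 100,000 = 27,800,000 BTU
Gas: input = 27,800,000 / 0.742 = 37,466,307 BTU = 374.7 therm → 374.7 × £1.40 = £524.53
Heat pump: 27,800,000 BTU / 3412 = 8,148 kWh heat; / 3.6 = 2,263 kWh in → × £0.218 = £493.39
Difference = |£524.53 − £493.39| = £31.14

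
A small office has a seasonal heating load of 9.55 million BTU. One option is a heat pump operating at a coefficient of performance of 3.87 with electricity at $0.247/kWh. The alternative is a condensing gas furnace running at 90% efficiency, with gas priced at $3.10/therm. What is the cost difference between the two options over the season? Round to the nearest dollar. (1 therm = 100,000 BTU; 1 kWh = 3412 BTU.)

$150

Heat load = 9.55 × 10⁶ BTU = 9,550,000 BTU
Gas: input = 9,550,000 / 0.90 = 10,611,111 BTU = 106.1 therm → 106.1 × $3.10 = $328.94
Heat pump: 9,550,000 BTU / 3412 = 2,799 kWh heat; / 3.87 = 723.2 kWh in → × $0.247 = $178.64
Difference = |$328.94 − $178.64| = $150.30 ≈ $150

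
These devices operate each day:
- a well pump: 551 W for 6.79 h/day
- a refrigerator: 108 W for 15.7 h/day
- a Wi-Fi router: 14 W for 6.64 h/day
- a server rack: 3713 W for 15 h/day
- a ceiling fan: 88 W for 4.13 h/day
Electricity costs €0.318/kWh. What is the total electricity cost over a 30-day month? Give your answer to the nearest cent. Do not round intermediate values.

€587.55

well pump: 551 W × 6.79 h × 30 d = 112,239 Wh = 112.2 kWh
refrigerator: 108 W × 15.7 h × 30 d = 50,868 Wh = 50.87 kWh
Wi-Fi router: 14 W × 6.64 h × 30 d = 2,789 Wh = 2.789 kWh
server rack: 3713 W × 15 h × 30 d = 1,670,850 Wh = 1,671 kWh
ceiling fan: 88 W × 4.13 h × 30 d = 10,903 Wh = 10.9 kWh
Total energy = 112.2 + 50.87 + 2.789 + 1,671 + 10.9 = 1,848 kWh
Cost = 1,848 kWh × €0.318 = €587.55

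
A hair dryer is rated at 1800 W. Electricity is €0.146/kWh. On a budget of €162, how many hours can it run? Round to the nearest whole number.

Energy budget = €162 / €0.146 per kWh = 1,110 kWh = 1,109,589 Wh
Runtime = 1,109,589 Wh / 1800 W = 616.4 h

616 h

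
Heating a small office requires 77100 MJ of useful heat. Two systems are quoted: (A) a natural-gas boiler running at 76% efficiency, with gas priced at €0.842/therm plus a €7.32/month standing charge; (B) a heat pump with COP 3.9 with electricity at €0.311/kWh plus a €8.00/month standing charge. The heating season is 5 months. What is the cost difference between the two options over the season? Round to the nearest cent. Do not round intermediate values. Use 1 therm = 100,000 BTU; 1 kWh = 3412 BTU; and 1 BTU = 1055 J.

Heat load = 77100 MJ = 77,100,000,000 J / 1055 = 73,080,569 BTU
Gas: input = 73,080,569 / 0.76 = 96,158,643 BTU = 961.6 therm → 961.6 × €0.842 = €809.66; + 5 × €7.32 standing = €846.26
Heat pump: 73,080,569 BTU / 3412 = 21,420 kWh heat; / 3.9 = 5,492 kWh in → × €0.311 = €1,708.00; + 5 × €8.00 standing = €1,748.00
Difference = |€846.26 − €1,748.00| = €901.75

€901.75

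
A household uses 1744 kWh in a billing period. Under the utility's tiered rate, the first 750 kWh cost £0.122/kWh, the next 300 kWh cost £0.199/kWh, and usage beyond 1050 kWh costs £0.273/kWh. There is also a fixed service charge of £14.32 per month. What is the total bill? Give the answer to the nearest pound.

First 750 kWh × £0.122 = £91.50
Next 300 kWh × £0.199 = £59.70
Remaining 694 kWh × £0.273 = £189.46
Energy charge = £340.66; + service £14.32 = £354.98 ≈ £355

£355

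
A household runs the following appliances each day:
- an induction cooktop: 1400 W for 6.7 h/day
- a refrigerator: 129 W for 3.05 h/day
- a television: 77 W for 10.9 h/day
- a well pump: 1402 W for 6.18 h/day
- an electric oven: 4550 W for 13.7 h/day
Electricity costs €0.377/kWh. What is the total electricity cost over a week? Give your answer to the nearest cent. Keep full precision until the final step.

induction cooktop: 1400 W × 6.7 h × 7 d = 65,660 Wh = 65.66 kWh
refrigerator: 129 W × 3.05 h × 7 d = 2,754 Wh = 2.754 kWh
television: 77 W × 10.9 h × 7 d = 5,875 Wh = 5.875 kWh
well pump: 1402 W × 6.18 h × 7 d = 60,651 Wh = 60.65 kWh
electric oven: 4550 W × 13.7 h × 7 d = 436,345 Wh = 436.3 kWh
Total energy = 65.66 + 2.754 + 5.875 + 60.65 + 436.3 = 571.3 kWh
Cost = 571.3 kWh × €0.377 = €215.37

€215.37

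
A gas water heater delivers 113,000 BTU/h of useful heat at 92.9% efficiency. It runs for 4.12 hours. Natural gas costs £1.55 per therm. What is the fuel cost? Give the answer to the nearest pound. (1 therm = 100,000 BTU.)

£8

Heat delivered = 113,000 BTU/h × 4.12 h = 465,560 BTU
Gas input = 465,560 / 0.929 = 501,141 BTU
= 501,141 / 100,000 = 5.011 therm
Cost = 5.011 × £1.55/therm = £7.77 ≈ £8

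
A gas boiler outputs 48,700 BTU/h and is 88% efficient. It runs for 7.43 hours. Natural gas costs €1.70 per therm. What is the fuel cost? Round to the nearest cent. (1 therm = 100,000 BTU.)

€6.99

Heat delivered = 48,700 BTU/h × 7.43 h = 361,841 BTU
Gas input = 361,841 / 0.88 = 411,183 BTU
= 411,183 / 100,000 = 4.112 therm
Cost = 4.112 × €1.70/therm = €6.99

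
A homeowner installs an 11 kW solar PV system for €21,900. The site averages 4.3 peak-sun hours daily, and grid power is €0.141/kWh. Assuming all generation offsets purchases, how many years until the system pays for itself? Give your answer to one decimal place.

Daily generation = 11 kW × 4.3 h = 47.3 kWh
Annual generation = 47.3 × 365 = 17264 kWh
Annual savings = 17264 × €0.141 = €2,434.29
Payback = €21,900 / €2,434.29 = 9 years

9.0 years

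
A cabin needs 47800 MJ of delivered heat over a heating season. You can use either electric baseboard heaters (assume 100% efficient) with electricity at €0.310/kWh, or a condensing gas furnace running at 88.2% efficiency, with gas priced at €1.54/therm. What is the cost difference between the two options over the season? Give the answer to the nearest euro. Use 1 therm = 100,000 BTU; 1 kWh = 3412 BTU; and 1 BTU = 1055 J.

€3325

Heat load = 47800 MJ = 47,800,000,000 J / 1055 = 45,308,057 BTU
Gas: input = 45,308,057 / 0.882 = 51,369,679 BTU = 513.7 therm → 513.7 × €1.54 = €791.09
Electric: 45,308,057 BTU / 3412 = 13,280 kWh → × €0.310 = €4,116.50
Difference = |€791.09 − €4,116.50| = €3,325.41 ≈ €3325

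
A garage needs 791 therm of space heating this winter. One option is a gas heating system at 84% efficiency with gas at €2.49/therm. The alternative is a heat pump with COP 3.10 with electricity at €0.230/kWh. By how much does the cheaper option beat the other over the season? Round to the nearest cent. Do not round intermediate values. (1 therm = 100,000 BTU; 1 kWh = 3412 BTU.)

Heat load = 791 therm × 100,000 = 79,100,000 BTU
Gas: input = 79,100,000 / 0.84 = 94,166,667 BTU = 941.7 therm → 941.7 × €2.49 = €2,344.75
Heat pump: 79,100,000 BTU / 3412 = 23,180 kWh heat; / 3.10 = 7,478 kWh in → × €0.230 = €1,720.02
Difference = |€2,344.75 − €1,720.02| = €624.73

€624.73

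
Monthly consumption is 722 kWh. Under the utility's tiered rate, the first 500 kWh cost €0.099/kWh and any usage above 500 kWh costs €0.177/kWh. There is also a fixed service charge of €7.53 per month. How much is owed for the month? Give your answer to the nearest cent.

€96.32

First 500 kWh × €0.099 = €49.50
Remaining 222 kWh × €0.177 = €39.29
Energy charge = €88.79; + service €7.53 = €96.32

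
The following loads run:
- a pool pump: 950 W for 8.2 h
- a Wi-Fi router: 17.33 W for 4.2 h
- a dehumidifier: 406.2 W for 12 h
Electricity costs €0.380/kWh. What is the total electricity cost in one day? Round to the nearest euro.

pool pump: 950 W × 8.2 h = 7,790 Wh = 7.79 kWh
Wi-Fi router: 17.33 W × 4.2 h = 73 Wh = 0.07279 kWh
dehumidifier: 406.2 W × 12 h = 4,874 Wh = 4.874 kWh
Total energy = 7.79 + 0.07279 + 4.874 = 12.74 kWh
Cost = 12.74 kWh × €0.380 = €4.84 ≈ €5

€5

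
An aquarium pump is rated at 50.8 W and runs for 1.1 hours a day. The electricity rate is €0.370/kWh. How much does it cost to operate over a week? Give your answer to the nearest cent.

€0.14

Energy = 50.8 W × 1.1 h/day × 7 days = 391 Wh = 0.3912 kWh
Cost = 0.3912 kWh × €0.370/kWh = €0.14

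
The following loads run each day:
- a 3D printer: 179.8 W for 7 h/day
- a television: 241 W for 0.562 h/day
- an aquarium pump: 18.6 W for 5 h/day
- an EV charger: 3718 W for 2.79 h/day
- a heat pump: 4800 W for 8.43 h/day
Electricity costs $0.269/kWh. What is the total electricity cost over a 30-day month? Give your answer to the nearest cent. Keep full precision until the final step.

3D printer: 179.8 W × 7 h × 30 d = 37,758 Wh = 37.76 kWh
television: 241 W × 0.562 h × 30 d = 4,063 Wh = 4.063 kWh
aquarium pump: 18.6 W × 5 h × 30 d = 2,790 Wh = 2.79 kWh
EV charger: 3718 W × 2.79 h × 30 d = 311,197 Wh = 311.2 kWh
heat pump: 4800 W × 8.43 h × 30 d = 1,213,920 Wh = 1,214 kWh
Total energy = 37.76 + 4.063 + 2.79 + 311.2 + 1,214 = 1,570 kWh
Cost = 1,570 kWh × $0.269 = $422.26

$422.26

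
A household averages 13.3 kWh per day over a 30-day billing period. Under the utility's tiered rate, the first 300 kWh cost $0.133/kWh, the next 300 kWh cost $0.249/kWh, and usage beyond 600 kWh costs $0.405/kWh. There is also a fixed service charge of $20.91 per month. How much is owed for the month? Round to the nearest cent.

$85.46

Usage = 13.3 kWh/day × 30 days = 399 kWh
First 300 kWh × $0.133 = $39.90
Next 99 kWh × $0.249 = $24.65
Remaining tier: 0 kWh (not reached)
Energy charge = $64.55; + service $20.91 = $85.46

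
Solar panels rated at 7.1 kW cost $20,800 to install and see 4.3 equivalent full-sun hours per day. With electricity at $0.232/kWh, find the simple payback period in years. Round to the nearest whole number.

Daily generation = 7.1 kW × 4.3 h = 30.53 kWh
Annual generation = 30.53 × 365 = 11143 kWh
Annual savings = 11143 × $0.232 = $2,585.28
Payback = $20,800 / $2,585.28 = 8.05 years

8 years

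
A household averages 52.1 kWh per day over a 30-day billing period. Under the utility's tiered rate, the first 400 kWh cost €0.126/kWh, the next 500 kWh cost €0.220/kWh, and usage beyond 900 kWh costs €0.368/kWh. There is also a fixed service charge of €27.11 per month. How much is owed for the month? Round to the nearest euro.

Usage = 52.1 kWh/day × 30 days = 1563 kWh
First 400 kWh × €0.126 = €50.40
Next 500 kWh × €0.220 = €110.00
Remaining 663 kWh × €0.368 = €243.98
Energy charge = €404.38; + service €27.11 = €431.49 ≈ €431

€431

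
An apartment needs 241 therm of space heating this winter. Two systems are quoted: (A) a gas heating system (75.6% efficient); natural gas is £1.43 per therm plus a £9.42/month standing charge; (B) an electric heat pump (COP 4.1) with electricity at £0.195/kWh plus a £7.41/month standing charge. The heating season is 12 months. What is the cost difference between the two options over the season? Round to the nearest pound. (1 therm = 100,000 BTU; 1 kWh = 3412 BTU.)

Heat load = 241 therm × 100,000 = 24,100,000 BTU
Gas: input = 24,100,000 / 0.756 = 31,878,307 BTU = 318.8 therm → 318.8 × £1.43 = £455.86; + 12 × £9.42 standing = £568.90
Heat pump: 24,100,000 BTU / 3412 = 7,063 kWh heat; / 4.1 = 1,723 kWh in → × £0.195 = £335.94; + 12 × £7.41 standing = £424.86
Difference = |£568.90 − £424.86| = £144.04 ≈ £144

£144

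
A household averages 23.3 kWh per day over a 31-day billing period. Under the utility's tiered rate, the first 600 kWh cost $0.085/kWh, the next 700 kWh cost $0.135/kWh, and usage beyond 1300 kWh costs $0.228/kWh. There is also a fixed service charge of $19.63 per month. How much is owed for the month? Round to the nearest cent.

$87.14

Usage = 23.3 kWh/day × 31 days = 722.3 kWh
First 600 kWh × $0.085 = $51.00
Next 122.3 kWh × $0.135 = $16.51
Remaining tier: 0 kWh (not reached)
Energy charge = $67.51; + service $19.63 = $87.14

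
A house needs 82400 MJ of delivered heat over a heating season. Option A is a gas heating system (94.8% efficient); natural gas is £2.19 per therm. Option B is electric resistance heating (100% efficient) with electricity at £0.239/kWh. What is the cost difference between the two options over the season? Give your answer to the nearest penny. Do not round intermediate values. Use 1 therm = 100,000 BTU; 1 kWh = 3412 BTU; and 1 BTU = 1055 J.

Heat load = 82400 MJ = 82,400,000,000 J / 1055 = 78,104,265 BTU
Gas: input = 78,104,265 / 0.948 = 82,388,466 BTU = 823.9 therm → 823.9 × £2.19 = £1,804.31
Electric: 78,104,265 BTU / 3412 = 22,890 kWh → × £0.239 = £5,470.96
Difference = |£1,804.31 − £5,470.96| = £3,666.65

£3666.65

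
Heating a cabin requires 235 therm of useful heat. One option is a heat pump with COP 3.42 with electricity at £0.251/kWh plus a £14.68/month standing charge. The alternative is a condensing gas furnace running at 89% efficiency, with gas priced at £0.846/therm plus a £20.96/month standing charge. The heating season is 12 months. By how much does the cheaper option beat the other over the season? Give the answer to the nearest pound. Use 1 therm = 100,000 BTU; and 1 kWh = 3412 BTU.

Heat load = 235 therm × 100,000 = 23,500,000 BTU
Gas: input = 23,500,000 / 0.89 = 26,404,494 BTU = 264 therm → 264 × £0.846 = £223.38; + 12 × £20.96 standing = £474.90
Heat pump: 23,500,000 BTU / 3412 = 6,887 kWh heat; / 3.42 = 2,014 kWh in → × £0.251 = £505.48; + 12 × £14.68 standing = £681.64
Difference = |£474.90 − £681.64| = £206.74 ≈ £207

£207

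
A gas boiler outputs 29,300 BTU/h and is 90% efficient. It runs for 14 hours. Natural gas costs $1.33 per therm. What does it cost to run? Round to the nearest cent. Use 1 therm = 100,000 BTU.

$6.06

Heat delivered = 29,300 BTU/h × 14 h = 410,200 BTU
Gas input = 410,200 / 0.90 = 455,778 BTU
= 455,778 / 100,000 = 4.558 therm
Cost = 4.558 × $1.33/therm = $6.06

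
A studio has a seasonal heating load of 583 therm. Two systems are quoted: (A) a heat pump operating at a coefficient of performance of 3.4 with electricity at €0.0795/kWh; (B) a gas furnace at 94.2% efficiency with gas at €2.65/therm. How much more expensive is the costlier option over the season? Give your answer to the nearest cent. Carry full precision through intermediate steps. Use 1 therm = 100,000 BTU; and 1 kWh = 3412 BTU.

€1240.55

Heat load = 583 therm × 100,000 = 58,300,000 BTU
Gas: input = 58,300,000 / 0.942 = 61,889,597 BTU = 618.9 therm → 618.9 × €2.65 = €1,640.07
Heat pump: 58,300,000 BTU / 3412 = 17,090 kWh heat; / 3.4 = 5,026 kWh in → × €0.0795 = €399.53
Difference = |€1,640.07 − €399.53| = €1,240.55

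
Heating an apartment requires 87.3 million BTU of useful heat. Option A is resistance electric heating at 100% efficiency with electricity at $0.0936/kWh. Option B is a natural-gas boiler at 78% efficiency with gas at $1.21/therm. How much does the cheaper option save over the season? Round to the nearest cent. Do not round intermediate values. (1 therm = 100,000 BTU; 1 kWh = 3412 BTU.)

Heat load = 87.3 × 10⁶ BTU = 87,300,000 BTU
Gas: input = 87,300,000 / 0.78 = 111,923,077 BTU = 1,119 therm → 1,119 × $1.21 = $1,354.27
Electric: 87,300,000 BTU / 3412 = 25,590 kWh → × $0.0936 = $2,394.87
Difference = |$1,354.27 − $2,394.87| = $1,040.60

$1040.60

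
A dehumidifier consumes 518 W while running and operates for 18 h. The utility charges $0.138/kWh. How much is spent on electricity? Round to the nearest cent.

Energy = 518 W × 18 h = 9,324 Wh = 9.324 kWh
Cost = 9.324 kWh × $0.138/kWh = $1.29

$1.29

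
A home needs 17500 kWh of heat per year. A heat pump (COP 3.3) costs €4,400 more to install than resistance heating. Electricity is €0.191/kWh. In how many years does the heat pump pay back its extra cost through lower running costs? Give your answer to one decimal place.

1.9 years

Resistance: 17500 kWh × €0.191 = €3,342.50/yr
Heat pump: 17500 / 3.3 = 5303 kWh in → × €0.191 = €1,012.88/yr
Annual savings = €2,329.62
Payback = €4,400 / €2,329.62 = 1.89 years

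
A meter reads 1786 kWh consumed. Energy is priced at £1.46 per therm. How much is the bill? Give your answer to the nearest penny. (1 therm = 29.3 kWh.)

£89.00

1786 kWh × (0.03413 therm/kWh) = 60.96 therm
Cost = 60.96 therm × £1.46/therm = £89.00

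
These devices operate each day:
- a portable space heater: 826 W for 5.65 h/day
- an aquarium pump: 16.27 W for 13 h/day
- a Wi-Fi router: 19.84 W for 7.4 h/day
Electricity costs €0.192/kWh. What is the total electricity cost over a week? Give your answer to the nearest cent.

portable space heater: 826 W × 5.65 h × 7 d = 32,668 Wh = 32.67 kWh
aquarium pump: 16.27 W × 13 h × 7 d = 1,481 Wh = 1.481 kWh
Wi-Fi router: 19.84 W × 7.4 h × 7 d = 1,028 Wh = 1.028 kWh
Total energy = 32.67 + 1.481 + 1.028 = 35.18 kWh
Cost = 35.18 kWh × €0.192 = €6.75

€6.75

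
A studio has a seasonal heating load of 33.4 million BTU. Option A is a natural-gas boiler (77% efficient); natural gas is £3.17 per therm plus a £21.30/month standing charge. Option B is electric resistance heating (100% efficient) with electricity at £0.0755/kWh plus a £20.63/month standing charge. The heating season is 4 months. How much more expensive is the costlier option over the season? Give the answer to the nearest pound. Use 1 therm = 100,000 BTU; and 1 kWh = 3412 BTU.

Heat load = 33.4 × 10⁶ BTU = 33,400,000 BTU
Gas: input = 33,400,000 / 0.77 = 43,376,623 BTU = 433.8 therm → 433.8 × £3.17 = £1,375.04; + 4 × £21.30 standing = £1,460.24
Electric: 33,400,000 BTU / 3412 = 9,789 kWh → × £0.0755 = £739.07; + 4 × £20.63 standing = £821.59
Difference = |£1,460.24 − £821.59| = £638.65 ≈ £639

£639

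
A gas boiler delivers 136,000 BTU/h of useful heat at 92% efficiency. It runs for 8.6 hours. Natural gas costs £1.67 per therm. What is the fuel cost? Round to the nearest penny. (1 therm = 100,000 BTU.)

Heat delivered = 136,000 BTU/h × 8.6 h = 1,169,600 BTU
Gas input = 1,169,600 / 0.92 = 1,271,304 BTU
= 1,271,304 / 100,000 = 12.71 therm
Cost = 12.71 × £1.67/therm = £21.23

£21.23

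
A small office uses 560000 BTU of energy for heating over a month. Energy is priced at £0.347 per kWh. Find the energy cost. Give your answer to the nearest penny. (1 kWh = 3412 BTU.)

£56.95

560000 BTU × (0.00029308 kWh/BTU) = 164.1 kWh
Cost = 164.1 kWh × £0.347/kWh = £56.95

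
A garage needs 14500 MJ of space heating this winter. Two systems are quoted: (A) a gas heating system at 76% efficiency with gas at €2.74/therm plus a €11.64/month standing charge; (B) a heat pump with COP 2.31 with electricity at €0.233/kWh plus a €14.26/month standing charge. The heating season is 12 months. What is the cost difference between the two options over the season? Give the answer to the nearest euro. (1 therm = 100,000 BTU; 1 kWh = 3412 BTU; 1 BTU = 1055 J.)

Heat load = 14500 MJ = 14,500,000,000 J / 1055 = 13,744,076 BTU
Gas: input = 13,744,076 / 0.76 = 18,084,310 BTU = 180.8 therm → 180.8 × €2.74 = €495.51; + 12 × €11.64 standing = €635.19
Heat pump: 13,744,076 BTU / 3412 = 4,028 kWh heat; / 2.31 = 1,744 kWh in → × €0.233 = €406.30; + 12 × €14.26 standing = €577.42
Difference = |€635.19 − €577.42| = €57.77 ≈ €58

€58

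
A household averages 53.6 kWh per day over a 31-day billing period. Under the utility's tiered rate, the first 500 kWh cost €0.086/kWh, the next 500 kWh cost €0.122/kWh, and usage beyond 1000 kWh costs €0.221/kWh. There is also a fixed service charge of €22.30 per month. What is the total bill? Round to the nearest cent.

€272.51

Usage = 53.6 kWh/day × 31 days = 1661.6 kWh
First 500 kWh × €0.086 = €43.00
Next 500 kWh × €0.122 = €61.00
Remaining 661.6 kWh × €0.221 = €146.21
Energy charge = €250.21; + service €22.30 = €272.51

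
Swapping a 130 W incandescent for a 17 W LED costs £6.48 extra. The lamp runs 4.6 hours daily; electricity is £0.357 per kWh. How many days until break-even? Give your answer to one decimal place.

Power saved = 130 − 17 = 113 W
Daily energy saved = 113 W × 4.6 h = 519.8 Wh = 0.5198 kWh
Daily savings = 0.5198 × £0.357 = £0.1856
Payback = £6.48 / £0.1856 per day = 34.92 days

34.9 days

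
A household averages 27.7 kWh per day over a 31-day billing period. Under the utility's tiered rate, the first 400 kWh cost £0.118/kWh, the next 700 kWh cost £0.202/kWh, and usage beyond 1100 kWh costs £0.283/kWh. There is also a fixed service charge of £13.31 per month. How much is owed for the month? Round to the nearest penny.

£153.17

Usage = 27.7 kWh/day × 31 days = 858.7 kWh
First 400 kWh × £0.118 = £47.20
Next 458.7 kWh × £0.202 = £92.66
Remaining tier: 0 kWh (not reached)
Energy charge = £139.86; + service £13.31 = £153.17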